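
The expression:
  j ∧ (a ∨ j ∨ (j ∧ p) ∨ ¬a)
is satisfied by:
  {j: True}


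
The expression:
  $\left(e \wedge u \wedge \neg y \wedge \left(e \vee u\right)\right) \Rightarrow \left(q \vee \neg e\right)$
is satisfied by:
  {y: True, q: True, u: False, e: False}
  {y: True, u: False, e: False, q: False}
  {q: True, u: False, e: False, y: False}
  {q: False, u: False, e: False, y: False}
  {y: True, e: True, q: True, u: False}
  {y: True, e: True, q: False, u: False}
  {e: True, q: True, y: False, u: False}
  {e: True, y: False, u: False, q: False}
  {q: True, y: True, u: True, e: False}
  {y: True, u: True, q: False, e: False}
  {q: True, u: True, y: False, e: False}
  {u: True, y: False, e: False, q: False}
  {y: True, e: True, u: True, q: True}
  {y: True, e: True, u: True, q: False}
  {e: True, u: True, q: True, y: False}


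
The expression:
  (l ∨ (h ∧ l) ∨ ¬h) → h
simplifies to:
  h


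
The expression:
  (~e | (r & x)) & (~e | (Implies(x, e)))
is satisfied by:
  {r: True, x: True, e: False}
  {r: True, x: False, e: False}
  {x: True, r: False, e: False}
  {r: False, x: False, e: False}
  {r: True, e: True, x: True}


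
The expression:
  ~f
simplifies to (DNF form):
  ~f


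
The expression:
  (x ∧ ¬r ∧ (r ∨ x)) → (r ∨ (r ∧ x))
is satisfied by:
  {r: True, x: False}
  {x: False, r: False}
  {x: True, r: True}


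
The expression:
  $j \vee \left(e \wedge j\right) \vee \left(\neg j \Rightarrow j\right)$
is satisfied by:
  {j: True}


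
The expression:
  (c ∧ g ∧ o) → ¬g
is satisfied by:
  {g: False, c: False, o: False}
  {o: True, g: False, c: False}
  {c: True, g: False, o: False}
  {o: True, c: True, g: False}
  {g: True, o: False, c: False}
  {o: True, g: True, c: False}
  {c: True, g: True, o: False}


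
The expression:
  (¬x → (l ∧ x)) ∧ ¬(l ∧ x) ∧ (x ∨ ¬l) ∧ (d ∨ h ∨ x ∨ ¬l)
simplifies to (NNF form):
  x ∧ ¬l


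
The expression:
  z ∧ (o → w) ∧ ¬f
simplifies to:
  z ∧ ¬f ∧ (w ∨ ¬o)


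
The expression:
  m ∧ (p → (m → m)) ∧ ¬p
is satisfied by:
  {m: True, p: False}


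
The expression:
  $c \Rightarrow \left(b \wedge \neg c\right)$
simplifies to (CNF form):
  $\neg c$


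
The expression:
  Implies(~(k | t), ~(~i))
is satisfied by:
  {i: True, k: True, t: True}
  {i: True, k: True, t: False}
  {i: True, t: True, k: False}
  {i: True, t: False, k: False}
  {k: True, t: True, i: False}
  {k: True, t: False, i: False}
  {t: True, k: False, i: False}


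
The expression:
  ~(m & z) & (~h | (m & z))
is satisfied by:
  {h: False, m: False, z: False}
  {z: True, h: False, m: False}
  {m: True, h: False, z: False}


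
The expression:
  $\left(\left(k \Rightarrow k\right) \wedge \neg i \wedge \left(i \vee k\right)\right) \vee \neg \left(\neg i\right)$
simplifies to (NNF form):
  $i \vee k$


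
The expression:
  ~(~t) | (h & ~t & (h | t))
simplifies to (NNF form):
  h | t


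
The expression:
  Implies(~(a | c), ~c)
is always true.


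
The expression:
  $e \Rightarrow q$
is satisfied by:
  {q: True, e: False}
  {e: False, q: False}
  {e: True, q: True}


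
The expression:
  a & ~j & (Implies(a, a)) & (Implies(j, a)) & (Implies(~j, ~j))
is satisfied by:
  {a: True, j: False}


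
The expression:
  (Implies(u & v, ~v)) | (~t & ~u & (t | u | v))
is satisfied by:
  {u: False, v: False}
  {v: True, u: False}
  {u: True, v: False}


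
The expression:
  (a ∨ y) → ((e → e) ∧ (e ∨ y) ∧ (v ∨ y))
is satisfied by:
  {y: True, e: True, v: True, a: False}
  {y: True, e: True, v: False, a: False}
  {y: True, v: True, e: False, a: False}
  {y: True, v: False, e: False, a: False}
  {e: True, v: True, y: False, a: False}
  {e: True, y: False, v: False, a: False}
  {e: False, v: True, y: False, a: False}
  {e: False, y: False, v: False, a: False}
  {y: True, a: True, e: True, v: True}
  {y: True, a: True, e: True, v: False}
  {y: True, a: True, v: True, e: False}
  {y: True, a: True, v: False, e: False}
  {a: True, e: True, v: True, y: False}


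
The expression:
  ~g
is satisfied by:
  {g: False}


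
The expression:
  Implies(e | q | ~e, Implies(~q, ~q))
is always true.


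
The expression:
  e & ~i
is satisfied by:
  {e: True, i: False}


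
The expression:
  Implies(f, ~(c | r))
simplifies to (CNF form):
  (~c | ~f) & (~f | ~r)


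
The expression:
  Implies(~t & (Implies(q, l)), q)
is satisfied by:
  {t: True, q: True}
  {t: True, q: False}
  {q: True, t: False}


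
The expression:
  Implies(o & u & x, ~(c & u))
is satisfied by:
  {u: False, c: False, o: False, x: False}
  {x: True, u: False, c: False, o: False}
  {o: True, u: False, c: False, x: False}
  {x: True, o: True, u: False, c: False}
  {c: True, x: False, u: False, o: False}
  {x: True, c: True, u: False, o: False}
  {o: True, c: True, x: False, u: False}
  {x: True, o: True, c: True, u: False}
  {u: True, o: False, c: False, x: False}
  {x: True, u: True, o: False, c: False}
  {o: True, u: True, x: False, c: False}
  {x: True, o: True, u: True, c: False}
  {c: True, u: True, o: False, x: False}
  {x: True, c: True, u: True, o: False}
  {o: True, c: True, u: True, x: False}


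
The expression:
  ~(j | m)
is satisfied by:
  {j: False, m: False}


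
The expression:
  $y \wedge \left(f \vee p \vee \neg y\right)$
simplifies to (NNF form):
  $y \wedge \left(f \vee p\right)$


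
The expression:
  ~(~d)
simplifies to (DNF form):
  d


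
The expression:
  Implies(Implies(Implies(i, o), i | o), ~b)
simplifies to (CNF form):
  (~b | ~i) & (~b | ~o)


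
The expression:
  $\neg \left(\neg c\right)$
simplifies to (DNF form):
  $c$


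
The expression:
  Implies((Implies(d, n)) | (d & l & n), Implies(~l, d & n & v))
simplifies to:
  l | (d & v) | (d & ~n)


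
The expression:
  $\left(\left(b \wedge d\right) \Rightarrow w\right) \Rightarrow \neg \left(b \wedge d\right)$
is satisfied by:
  {w: False, d: False, b: False}
  {b: True, w: False, d: False}
  {d: True, w: False, b: False}
  {b: True, d: True, w: False}
  {w: True, b: False, d: False}
  {b: True, w: True, d: False}
  {d: True, w: True, b: False}


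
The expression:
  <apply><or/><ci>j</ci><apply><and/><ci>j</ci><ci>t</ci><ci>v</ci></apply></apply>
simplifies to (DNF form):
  <ci>j</ci>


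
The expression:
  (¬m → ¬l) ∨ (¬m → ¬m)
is always true.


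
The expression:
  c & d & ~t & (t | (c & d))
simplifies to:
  c & d & ~t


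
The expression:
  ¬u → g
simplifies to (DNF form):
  g ∨ u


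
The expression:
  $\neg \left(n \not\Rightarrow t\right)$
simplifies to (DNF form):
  $t \vee \neg n$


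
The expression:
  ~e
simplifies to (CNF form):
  ~e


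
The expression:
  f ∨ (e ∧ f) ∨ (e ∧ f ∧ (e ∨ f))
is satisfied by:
  {f: True}


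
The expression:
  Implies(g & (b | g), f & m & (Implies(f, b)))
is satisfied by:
  {f: True, b: True, m: True, g: False}
  {f: True, b: True, m: False, g: False}
  {f: True, m: True, b: False, g: False}
  {f: True, m: False, b: False, g: False}
  {b: True, m: True, f: False, g: False}
  {b: True, m: False, f: False, g: False}
  {m: True, f: False, b: False, g: False}
  {m: False, f: False, b: False, g: False}
  {g: True, f: True, b: True, m: True}


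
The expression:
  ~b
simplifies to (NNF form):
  ~b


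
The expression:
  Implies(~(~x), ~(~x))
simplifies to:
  True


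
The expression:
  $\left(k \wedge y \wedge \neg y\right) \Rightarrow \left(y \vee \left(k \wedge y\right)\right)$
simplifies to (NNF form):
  $\text{True}$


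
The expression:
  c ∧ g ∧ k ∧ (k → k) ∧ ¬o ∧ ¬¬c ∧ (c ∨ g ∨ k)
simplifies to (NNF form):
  c ∧ g ∧ k ∧ ¬o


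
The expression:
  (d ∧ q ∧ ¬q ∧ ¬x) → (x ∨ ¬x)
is always true.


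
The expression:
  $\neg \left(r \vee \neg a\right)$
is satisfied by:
  {a: True, r: False}


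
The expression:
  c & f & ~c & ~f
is never true.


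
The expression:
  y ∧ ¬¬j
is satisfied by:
  {j: True, y: True}


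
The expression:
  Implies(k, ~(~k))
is always true.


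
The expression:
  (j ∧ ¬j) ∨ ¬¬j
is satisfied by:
  {j: True}


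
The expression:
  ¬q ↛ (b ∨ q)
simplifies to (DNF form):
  ¬b ∧ ¬q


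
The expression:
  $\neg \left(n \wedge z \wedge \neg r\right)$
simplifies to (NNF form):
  $r \vee \neg n \vee \neg z$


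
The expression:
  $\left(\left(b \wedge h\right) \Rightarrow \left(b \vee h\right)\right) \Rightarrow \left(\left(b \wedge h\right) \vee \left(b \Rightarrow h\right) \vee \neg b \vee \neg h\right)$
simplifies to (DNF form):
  $\text{True}$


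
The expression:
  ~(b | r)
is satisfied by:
  {r: False, b: False}


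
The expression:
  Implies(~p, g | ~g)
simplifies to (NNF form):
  True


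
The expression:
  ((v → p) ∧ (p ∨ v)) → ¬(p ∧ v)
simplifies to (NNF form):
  ¬p ∨ ¬v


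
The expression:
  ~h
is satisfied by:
  {h: False}


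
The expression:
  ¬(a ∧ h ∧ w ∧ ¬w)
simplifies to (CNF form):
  True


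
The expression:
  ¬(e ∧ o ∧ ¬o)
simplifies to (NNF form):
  True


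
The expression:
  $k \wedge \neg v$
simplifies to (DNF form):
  $k \wedge \neg v$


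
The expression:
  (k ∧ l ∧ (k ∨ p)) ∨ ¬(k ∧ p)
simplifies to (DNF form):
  l ∨ ¬k ∨ ¬p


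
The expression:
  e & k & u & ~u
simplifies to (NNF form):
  False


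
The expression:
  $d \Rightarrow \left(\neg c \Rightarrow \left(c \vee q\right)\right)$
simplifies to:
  $c \vee q \vee \neg d$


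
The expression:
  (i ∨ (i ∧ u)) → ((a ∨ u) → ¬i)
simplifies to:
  (¬a ∧ ¬u) ∨ ¬i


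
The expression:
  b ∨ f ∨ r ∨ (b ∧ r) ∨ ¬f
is always true.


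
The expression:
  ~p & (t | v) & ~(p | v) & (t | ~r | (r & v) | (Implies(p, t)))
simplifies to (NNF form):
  t & ~p & ~v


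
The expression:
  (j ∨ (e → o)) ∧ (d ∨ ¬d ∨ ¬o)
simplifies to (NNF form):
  j ∨ o ∨ ¬e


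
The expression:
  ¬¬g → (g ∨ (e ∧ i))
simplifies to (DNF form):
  True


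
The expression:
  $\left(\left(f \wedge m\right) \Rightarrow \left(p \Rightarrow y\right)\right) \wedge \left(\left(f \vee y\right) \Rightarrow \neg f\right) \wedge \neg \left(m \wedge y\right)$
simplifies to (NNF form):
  $\neg f \wedge \left(\neg m \vee \neg y\right)$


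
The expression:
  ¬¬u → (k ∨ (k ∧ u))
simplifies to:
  k ∨ ¬u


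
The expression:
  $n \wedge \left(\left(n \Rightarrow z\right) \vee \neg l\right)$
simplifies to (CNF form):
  $n \wedge \left(z \vee \neg l\right)$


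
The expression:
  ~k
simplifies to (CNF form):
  ~k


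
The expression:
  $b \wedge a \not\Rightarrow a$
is never true.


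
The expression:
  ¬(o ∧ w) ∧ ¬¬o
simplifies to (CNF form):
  o ∧ ¬w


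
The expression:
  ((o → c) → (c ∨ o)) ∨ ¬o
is always true.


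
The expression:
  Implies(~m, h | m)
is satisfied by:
  {m: True, h: True}
  {m: True, h: False}
  {h: True, m: False}


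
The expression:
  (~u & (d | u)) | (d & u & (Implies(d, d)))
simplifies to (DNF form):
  d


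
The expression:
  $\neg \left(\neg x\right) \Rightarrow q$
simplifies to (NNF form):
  $q \vee \neg x$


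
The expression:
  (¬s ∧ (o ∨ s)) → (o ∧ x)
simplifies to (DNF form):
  s ∨ x ∨ ¬o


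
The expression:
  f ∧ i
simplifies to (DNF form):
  f ∧ i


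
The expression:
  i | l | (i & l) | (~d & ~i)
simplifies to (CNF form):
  i | l | ~d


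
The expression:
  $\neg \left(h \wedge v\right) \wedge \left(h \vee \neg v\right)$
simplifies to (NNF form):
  $\neg v$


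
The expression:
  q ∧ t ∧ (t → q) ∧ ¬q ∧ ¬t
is never true.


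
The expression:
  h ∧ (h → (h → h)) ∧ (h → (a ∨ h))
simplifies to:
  h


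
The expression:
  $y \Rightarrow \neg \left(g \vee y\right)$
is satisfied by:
  {y: False}


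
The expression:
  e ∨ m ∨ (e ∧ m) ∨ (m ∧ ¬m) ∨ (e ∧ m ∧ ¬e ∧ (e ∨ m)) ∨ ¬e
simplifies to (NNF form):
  True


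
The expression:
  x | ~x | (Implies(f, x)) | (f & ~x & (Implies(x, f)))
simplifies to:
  True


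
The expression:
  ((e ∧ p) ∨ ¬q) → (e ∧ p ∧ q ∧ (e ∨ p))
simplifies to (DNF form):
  q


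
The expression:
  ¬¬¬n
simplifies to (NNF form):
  ¬n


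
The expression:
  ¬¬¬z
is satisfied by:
  {z: False}


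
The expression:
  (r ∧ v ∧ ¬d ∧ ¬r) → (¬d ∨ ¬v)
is always true.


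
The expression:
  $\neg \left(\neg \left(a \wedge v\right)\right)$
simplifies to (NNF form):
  $a \wedge v$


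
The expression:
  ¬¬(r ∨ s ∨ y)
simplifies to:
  r ∨ s ∨ y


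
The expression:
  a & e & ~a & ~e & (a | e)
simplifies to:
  False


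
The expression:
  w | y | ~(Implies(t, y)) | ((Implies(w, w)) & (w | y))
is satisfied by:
  {y: True, t: True, w: True}
  {y: True, t: True, w: False}
  {y: True, w: True, t: False}
  {y: True, w: False, t: False}
  {t: True, w: True, y: False}
  {t: True, w: False, y: False}
  {w: True, t: False, y: False}


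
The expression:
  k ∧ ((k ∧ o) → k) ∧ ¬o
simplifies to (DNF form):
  k ∧ ¬o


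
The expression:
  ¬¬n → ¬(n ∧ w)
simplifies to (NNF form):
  ¬n ∨ ¬w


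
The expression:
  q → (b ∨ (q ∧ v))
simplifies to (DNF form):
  b ∨ v ∨ ¬q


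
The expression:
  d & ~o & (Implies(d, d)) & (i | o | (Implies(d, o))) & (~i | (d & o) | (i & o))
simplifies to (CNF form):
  False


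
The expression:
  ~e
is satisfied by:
  {e: False}


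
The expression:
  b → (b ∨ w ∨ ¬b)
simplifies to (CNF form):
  True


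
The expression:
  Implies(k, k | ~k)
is always true.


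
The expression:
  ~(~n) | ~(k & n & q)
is always true.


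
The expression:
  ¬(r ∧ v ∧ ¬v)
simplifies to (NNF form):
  True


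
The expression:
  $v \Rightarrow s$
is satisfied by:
  {s: True, v: False}
  {v: False, s: False}
  {v: True, s: True}


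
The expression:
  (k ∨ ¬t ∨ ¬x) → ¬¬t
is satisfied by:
  {t: True}


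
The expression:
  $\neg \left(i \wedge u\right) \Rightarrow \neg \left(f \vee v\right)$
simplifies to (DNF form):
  $\left(i \wedge u\right) \vee \left(\neg f \wedge \neg v\right) \vee \left(i \wedge u \wedge \neg f\right) \vee \left(i \wedge u \wedge \neg v\right) \vee \left(i \wedge \neg f \wedge \neg v\right) \vee \left(u \wedge \neg f \wedge \neg v\right) \vee \left(i \wedge u \wedge \neg f \wedge \neg v\right)$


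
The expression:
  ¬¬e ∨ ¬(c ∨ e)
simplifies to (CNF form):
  e ∨ ¬c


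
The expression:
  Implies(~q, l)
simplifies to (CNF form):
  l | q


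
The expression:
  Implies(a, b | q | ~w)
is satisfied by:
  {b: True, q: True, w: False, a: False}
  {b: True, w: False, q: False, a: False}
  {q: True, b: False, w: False, a: False}
  {b: False, w: False, q: False, a: False}
  {a: True, b: True, q: True, w: False}
  {a: True, b: True, w: False, q: False}
  {a: True, q: True, b: False, w: False}
  {a: True, b: False, w: False, q: False}
  {b: True, w: True, q: True, a: False}
  {b: True, w: True, a: False, q: False}
  {w: True, q: True, a: False, b: False}
  {w: True, a: False, q: False, b: False}
  {b: True, w: True, a: True, q: True}
  {b: True, w: True, a: True, q: False}
  {w: True, a: True, q: True, b: False}


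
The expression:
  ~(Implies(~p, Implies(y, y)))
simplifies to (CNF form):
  False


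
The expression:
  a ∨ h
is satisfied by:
  {a: True, h: True}
  {a: True, h: False}
  {h: True, a: False}


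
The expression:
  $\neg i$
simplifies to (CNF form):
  $\neg i$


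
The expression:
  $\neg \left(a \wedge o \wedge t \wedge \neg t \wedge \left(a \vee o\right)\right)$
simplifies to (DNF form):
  $\text{True}$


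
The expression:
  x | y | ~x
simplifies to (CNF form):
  True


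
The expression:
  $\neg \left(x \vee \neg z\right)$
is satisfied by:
  {z: True, x: False}


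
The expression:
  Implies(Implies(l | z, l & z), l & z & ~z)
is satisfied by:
  {l: True, z: False}
  {z: True, l: False}


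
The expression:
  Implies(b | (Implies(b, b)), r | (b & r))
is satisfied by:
  {r: True}


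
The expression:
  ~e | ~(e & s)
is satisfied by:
  {s: False, e: False}
  {e: True, s: False}
  {s: True, e: False}


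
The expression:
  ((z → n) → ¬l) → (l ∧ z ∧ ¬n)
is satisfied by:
  {l: True}


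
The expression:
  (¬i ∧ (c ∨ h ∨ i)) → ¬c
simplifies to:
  i ∨ ¬c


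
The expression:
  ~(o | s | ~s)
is never true.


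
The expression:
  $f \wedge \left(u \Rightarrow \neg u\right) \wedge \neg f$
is never true.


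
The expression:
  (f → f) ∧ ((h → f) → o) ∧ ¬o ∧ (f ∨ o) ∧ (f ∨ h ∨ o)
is never true.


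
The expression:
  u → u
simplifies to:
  True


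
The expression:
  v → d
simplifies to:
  d ∨ ¬v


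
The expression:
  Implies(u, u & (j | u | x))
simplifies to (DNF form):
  True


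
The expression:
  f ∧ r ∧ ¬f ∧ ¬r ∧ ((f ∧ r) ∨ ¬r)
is never true.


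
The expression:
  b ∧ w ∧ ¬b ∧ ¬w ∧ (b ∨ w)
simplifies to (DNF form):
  False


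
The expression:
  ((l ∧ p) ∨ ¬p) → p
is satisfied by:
  {p: True}


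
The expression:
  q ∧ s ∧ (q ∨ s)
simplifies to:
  q ∧ s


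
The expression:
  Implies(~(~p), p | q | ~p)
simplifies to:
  True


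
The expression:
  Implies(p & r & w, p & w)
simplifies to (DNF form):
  True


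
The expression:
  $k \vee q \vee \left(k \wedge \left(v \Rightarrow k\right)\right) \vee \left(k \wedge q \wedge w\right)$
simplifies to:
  $k \vee q$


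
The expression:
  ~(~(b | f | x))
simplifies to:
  b | f | x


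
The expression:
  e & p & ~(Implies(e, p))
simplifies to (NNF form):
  False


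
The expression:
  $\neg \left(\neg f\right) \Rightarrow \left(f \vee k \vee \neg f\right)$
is always true.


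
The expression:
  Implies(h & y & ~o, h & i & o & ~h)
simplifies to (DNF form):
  o | ~h | ~y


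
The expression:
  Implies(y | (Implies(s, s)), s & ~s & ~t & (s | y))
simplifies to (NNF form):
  False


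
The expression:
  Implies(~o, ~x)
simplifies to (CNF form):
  o | ~x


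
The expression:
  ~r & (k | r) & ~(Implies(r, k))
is never true.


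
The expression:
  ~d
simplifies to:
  ~d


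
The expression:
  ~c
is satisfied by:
  {c: False}


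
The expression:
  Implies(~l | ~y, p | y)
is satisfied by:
  {y: True, p: True}
  {y: True, p: False}
  {p: True, y: False}


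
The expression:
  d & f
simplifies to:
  d & f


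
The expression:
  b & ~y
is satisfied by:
  {b: True, y: False}


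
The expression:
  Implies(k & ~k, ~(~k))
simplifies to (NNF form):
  True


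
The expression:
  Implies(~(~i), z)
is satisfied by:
  {z: True, i: False}
  {i: False, z: False}
  {i: True, z: True}


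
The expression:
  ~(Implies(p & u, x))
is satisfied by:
  {p: True, u: True, x: False}


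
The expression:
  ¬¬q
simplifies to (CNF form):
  q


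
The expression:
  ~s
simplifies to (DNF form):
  ~s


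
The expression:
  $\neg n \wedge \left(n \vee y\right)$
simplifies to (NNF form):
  $y \wedge \neg n$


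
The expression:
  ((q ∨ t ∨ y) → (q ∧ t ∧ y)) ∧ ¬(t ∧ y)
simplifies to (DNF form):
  ¬q ∧ ¬t ∧ ¬y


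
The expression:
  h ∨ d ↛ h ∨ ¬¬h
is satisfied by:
  {d: True, h: True}
  {d: True, h: False}
  {h: True, d: False}


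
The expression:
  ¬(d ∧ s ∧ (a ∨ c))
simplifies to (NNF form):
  (¬a ∧ ¬c) ∨ ¬d ∨ ¬s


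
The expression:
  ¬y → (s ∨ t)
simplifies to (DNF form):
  s ∨ t ∨ y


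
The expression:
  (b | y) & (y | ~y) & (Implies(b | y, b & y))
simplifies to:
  b & y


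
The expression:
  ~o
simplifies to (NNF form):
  ~o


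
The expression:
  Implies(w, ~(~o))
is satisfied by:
  {o: True, w: False}
  {w: False, o: False}
  {w: True, o: True}


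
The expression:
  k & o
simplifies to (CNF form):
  k & o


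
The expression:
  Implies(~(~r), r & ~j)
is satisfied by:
  {r: False, j: False}
  {j: True, r: False}
  {r: True, j: False}


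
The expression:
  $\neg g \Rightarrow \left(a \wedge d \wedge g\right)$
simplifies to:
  $g$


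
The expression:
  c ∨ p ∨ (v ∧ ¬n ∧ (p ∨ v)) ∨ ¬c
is always true.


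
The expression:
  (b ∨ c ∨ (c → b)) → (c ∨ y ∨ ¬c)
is always true.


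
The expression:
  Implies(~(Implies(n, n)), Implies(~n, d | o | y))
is always true.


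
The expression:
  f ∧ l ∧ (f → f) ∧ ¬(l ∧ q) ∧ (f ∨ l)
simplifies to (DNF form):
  f ∧ l ∧ ¬q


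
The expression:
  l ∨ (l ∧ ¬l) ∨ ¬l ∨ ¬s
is always true.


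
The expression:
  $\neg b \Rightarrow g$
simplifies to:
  $b \vee g$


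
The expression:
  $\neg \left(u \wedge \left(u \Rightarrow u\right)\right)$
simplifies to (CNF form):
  $\neg u$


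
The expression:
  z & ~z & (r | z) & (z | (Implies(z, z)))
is never true.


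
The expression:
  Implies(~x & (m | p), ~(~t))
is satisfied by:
  {x: True, t: True, m: False, p: False}
  {x: True, t: True, p: True, m: False}
  {x: True, t: True, m: True, p: False}
  {x: True, t: True, p: True, m: True}
  {x: True, m: False, p: False, t: False}
  {x: True, p: True, m: False, t: False}
  {x: True, m: True, p: False, t: False}
  {x: True, p: True, m: True, t: False}
  {t: True, m: False, p: False, x: False}
  {p: True, t: True, m: False, x: False}
  {t: True, m: True, p: False, x: False}
  {p: True, t: True, m: True, x: False}
  {t: False, m: False, p: False, x: False}


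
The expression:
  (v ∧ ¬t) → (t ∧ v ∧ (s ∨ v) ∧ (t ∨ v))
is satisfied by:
  {t: True, v: False}
  {v: False, t: False}
  {v: True, t: True}


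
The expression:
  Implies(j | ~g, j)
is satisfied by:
  {g: True, j: True}
  {g: True, j: False}
  {j: True, g: False}


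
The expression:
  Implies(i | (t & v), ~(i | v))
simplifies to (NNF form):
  ~i & (~t | ~v)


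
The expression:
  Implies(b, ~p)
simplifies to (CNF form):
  ~b | ~p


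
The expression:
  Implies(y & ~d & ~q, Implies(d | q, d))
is always true.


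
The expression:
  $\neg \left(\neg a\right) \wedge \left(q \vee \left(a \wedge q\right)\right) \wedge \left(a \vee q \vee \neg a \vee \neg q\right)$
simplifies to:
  $a \wedge q$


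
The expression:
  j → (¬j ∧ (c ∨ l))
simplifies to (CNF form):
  ¬j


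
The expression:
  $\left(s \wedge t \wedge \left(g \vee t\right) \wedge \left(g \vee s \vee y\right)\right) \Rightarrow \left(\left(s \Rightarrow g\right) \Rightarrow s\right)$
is always true.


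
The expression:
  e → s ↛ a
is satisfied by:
  {s: True, e: False, a: False}
  {s: False, e: False, a: False}
  {a: True, s: True, e: False}
  {a: True, s: False, e: False}
  {e: True, s: True, a: False}


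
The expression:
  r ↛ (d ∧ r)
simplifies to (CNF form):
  r ∧ ¬d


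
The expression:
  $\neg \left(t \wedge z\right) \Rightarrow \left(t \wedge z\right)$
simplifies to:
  $t \wedge z$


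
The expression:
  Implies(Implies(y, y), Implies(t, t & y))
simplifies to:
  y | ~t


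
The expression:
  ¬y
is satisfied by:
  {y: False}


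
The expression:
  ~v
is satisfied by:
  {v: False}


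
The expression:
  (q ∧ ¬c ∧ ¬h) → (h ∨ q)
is always true.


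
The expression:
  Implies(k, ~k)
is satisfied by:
  {k: False}


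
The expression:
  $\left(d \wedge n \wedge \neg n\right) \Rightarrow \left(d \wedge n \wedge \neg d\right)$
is always true.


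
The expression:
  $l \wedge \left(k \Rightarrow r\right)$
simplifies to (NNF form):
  $l \wedge \left(r \vee \neg k\right)$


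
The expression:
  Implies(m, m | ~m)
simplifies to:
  True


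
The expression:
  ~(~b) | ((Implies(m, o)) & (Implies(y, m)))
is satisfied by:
  {b: True, o: True, y: False, m: False}
  {b: True, y: False, m: False, o: False}
  {b: True, o: True, m: True, y: False}
  {b: True, m: True, y: False, o: False}
  {b: True, o: True, y: True, m: False}
  {b: True, y: True, m: False, o: False}
  {b: True, o: True, m: True, y: True}
  {b: True, m: True, y: True, o: False}
  {o: True, y: False, m: False, b: False}
  {o: False, y: False, m: False, b: False}
  {o: True, m: True, y: False, b: False}
  {o: True, m: True, y: True, b: False}


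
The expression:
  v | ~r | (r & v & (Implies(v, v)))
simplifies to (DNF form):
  v | ~r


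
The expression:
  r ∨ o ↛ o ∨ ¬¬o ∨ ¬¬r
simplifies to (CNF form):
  o ∨ r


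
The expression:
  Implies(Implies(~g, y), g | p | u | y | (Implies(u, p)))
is always true.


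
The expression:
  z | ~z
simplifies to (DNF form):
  True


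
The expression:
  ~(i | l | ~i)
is never true.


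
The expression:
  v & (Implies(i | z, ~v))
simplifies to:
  v & ~i & ~z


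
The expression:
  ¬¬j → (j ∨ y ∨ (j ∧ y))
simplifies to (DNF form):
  True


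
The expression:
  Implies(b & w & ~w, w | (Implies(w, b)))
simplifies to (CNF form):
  True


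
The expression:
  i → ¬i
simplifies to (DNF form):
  ¬i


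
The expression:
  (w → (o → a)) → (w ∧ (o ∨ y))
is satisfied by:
  {w: True, y: True, o: True}
  {w: True, y: True, o: False}
  {w: True, o: True, y: False}


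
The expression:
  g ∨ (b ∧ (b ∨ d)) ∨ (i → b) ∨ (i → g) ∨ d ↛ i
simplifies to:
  b ∨ g ∨ ¬i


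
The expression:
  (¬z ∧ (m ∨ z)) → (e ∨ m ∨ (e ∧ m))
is always true.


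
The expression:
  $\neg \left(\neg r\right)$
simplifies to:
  $r$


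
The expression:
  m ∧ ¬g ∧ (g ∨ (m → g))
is never true.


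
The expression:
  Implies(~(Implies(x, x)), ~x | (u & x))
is always true.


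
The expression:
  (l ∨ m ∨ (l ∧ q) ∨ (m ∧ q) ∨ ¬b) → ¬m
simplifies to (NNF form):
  ¬m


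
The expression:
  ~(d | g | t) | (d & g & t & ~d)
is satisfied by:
  {g: False, d: False, t: False}


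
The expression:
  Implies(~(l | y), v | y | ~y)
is always true.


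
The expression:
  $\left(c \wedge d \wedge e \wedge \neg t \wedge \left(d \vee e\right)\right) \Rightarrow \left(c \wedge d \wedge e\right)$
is always true.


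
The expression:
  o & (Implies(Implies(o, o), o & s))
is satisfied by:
  {s: True, o: True}


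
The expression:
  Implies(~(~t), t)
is always true.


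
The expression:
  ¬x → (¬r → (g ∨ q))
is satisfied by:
  {r: True, x: True, q: True, g: True}
  {r: True, x: True, q: True, g: False}
  {r: True, x: True, g: True, q: False}
  {r: True, x: True, g: False, q: False}
  {r: True, q: True, g: True, x: False}
  {r: True, q: True, g: False, x: False}
  {r: True, q: False, g: True, x: False}
  {r: True, q: False, g: False, x: False}
  {x: True, q: True, g: True, r: False}
  {x: True, q: True, g: False, r: False}
  {x: True, g: True, q: False, r: False}
  {x: True, g: False, q: False, r: False}
  {q: True, g: True, x: False, r: False}
  {q: True, x: False, g: False, r: False}
  {g: True, x: False, q: False, r: False}


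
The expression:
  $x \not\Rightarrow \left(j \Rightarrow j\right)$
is never true.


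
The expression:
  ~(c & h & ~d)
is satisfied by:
  {d: True, h: False, c: False}
  {h: False, c: False, d: False}
  {d: True, c: True, h: False}
  {c: True, h: False, d: False}
  {d: True, h: True, c: False}
  {h: True, d: False, c: False}
  {d: True, c: True, h: True}


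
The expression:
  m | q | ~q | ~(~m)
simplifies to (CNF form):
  True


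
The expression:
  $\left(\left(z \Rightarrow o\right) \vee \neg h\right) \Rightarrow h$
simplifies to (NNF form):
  $h$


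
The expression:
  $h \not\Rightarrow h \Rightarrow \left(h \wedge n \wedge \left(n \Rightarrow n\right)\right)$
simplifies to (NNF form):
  $\text{True}$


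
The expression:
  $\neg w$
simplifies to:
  $\neg w$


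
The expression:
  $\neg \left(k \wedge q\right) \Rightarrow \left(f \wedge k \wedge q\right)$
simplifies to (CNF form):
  $k \wedge q$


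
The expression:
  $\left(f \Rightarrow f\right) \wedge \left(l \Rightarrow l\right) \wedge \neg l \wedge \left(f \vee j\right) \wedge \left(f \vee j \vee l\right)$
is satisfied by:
  {j: True, f: True, l: False}
  {j: True, l: False, f: False}
  {f: True, l: False, j: False}


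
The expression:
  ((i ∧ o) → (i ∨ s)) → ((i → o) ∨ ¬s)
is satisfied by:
  {o: True, s: False, i: False}
  {s: False, i: False, o: False}
  {i: True, o: True, s: False}
  {i: True, s: False, o: False}
  {o: True, s: True, i: False}
  {s: True, o: False, i: False}
  {i: True, s: True, o: True}


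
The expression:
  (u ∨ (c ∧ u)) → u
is always true.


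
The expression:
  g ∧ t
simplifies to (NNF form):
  g ∧ t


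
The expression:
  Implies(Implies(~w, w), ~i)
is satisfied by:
  {w: False, i: False}
  {i: True, w: False}
  {w: True, i: False}


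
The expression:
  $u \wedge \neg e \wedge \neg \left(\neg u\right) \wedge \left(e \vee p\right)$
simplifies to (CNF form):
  $p \wedge u \wedge \neg e$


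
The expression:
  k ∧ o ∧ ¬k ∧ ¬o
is never true.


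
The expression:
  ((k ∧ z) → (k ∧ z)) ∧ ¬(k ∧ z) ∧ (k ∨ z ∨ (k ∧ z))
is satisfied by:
  {k: True, z: False}
  {z: True, k: False}


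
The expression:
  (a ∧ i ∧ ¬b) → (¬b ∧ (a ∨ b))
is always true.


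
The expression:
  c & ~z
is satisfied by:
  {c: True, z: False}


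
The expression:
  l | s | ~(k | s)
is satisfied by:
  {s: True, l: True, k: False}
  {s: True, k: False, l: False}
  {l: True, k: False, s: False}
  {l: False, k: False, s: False}
  {s: True, l: True, k: True}
  {s: True, k: True, l: False}
  {l: True, k: True, s: False}


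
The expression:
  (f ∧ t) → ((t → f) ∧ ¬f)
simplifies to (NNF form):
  ¬f ∨ ¬t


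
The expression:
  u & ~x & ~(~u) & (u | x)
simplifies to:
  u & ~x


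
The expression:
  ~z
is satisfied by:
  {z: False}


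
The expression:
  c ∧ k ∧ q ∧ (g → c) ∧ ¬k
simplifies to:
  False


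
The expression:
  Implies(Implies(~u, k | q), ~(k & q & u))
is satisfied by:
  {u: False, k: False, q: False}
  {q: True, u: False, k: False}
  {k: True, u: False, q: False}
  {q: True, k: True, u: False}
  {u: True, q: False, k: False}
  {q: True, u: True, k: False}
  {k: True, u: True, q: False}


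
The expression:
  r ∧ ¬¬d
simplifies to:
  d ∧ r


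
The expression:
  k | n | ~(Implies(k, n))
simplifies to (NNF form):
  k | n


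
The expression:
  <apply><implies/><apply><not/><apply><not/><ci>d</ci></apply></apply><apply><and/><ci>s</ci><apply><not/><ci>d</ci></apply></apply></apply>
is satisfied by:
  {d: False}


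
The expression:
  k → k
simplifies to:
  True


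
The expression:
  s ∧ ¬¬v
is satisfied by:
  {s: True, v: True}


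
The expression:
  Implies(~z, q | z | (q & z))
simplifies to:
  q | z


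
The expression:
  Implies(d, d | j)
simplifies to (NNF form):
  True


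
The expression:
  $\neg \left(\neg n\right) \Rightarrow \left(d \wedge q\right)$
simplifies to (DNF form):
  $\left(d \wedge q\right) \vee \neg n$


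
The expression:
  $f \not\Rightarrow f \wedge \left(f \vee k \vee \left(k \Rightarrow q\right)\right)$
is never true.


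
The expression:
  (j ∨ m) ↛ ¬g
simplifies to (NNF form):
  g ∧ (j ∨ m)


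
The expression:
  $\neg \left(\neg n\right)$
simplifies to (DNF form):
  $n$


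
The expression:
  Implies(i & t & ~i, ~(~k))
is always true.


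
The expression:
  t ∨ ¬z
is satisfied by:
  {t: True, z: False}
  {z: False, t: False}
  {z: True, t: True}


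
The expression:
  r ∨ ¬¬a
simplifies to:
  a ∨ r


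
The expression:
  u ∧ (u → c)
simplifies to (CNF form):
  c ∧ u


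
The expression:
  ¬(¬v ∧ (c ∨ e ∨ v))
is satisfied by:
  {v: True, e: False, c: False}
  {v: True, c: True, e: False}
  {v: True, e: True, c: False}
  {v: True, c: True, e: True}
  {c: False, e: False, v: False}


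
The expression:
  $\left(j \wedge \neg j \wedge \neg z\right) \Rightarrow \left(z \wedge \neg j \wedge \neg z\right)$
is always true.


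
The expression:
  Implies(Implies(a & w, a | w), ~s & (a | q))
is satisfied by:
  {a: True, q: True, s: False}
  {a: True, q: False, s: False}
  {q: True, a: False, s: False}


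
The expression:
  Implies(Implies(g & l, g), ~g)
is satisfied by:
  {g: False}


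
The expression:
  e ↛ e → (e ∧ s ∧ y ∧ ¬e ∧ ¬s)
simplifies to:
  True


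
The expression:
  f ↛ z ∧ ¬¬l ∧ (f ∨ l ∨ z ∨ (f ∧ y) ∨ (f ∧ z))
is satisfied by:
  {f: True, l: True, z: False}


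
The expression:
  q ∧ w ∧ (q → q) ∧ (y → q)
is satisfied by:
  {w: True, q: True}


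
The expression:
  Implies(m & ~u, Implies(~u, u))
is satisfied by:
  {u: True, m: False}
  {m: False, u: False}
  {m: True, u: True}


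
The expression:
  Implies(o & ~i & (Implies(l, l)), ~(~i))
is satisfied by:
  {i: True, o: False}
  {o: False, i: False}
  {o: True, i: True}


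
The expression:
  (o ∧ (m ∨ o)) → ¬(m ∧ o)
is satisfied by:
  {m: False, o: False}
  {o: True, m: False}
  {m: True, o: False}


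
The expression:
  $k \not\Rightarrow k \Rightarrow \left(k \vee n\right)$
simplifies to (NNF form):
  $\text{True}$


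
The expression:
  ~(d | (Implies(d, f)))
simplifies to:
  False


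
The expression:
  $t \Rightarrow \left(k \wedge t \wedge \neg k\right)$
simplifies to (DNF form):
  $\neg t$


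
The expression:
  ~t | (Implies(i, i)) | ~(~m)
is always true.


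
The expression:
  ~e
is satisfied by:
  {e: False}


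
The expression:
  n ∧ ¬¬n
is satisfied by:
  {n: True}


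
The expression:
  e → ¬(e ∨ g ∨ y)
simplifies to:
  ¬e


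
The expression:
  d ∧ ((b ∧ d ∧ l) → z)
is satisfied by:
  {d: True, z: True, l: False, b: False}
  {d: True, l: False, z: False, b: False}
  {d: True, b: True, z: True, l: False}
  {d: True, b: True, l: False, z: False}
  {d: True, z: True, l: True, b: False}
  {d: True, l: True, z: False, b: False}
  {d: True, b: True, l: True, z: True}


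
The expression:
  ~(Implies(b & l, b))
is never true.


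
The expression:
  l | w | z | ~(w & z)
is always true.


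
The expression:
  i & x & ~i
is never true.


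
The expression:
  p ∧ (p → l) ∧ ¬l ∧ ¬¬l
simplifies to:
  False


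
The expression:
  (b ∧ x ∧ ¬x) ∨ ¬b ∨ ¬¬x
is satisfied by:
  {x: True, b: False}
  {b: False, x: False}
  {b: True, x: True}


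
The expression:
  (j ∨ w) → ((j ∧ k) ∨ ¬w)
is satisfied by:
  {k: True, j: True, w: False}
  {k: True, j: False, w: False}
  {j: True, k: False, w: False}
  {k: False, j: False, w: False}
  {k: True, w: True, j: True}


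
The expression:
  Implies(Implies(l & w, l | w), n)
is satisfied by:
  {n: True}


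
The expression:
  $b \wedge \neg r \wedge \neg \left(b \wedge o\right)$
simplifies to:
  $b \wedge \neg o \wedge \neg r$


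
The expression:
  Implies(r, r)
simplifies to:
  True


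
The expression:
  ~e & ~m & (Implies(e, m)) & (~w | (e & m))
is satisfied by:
  {e: False, w: False, m: False}


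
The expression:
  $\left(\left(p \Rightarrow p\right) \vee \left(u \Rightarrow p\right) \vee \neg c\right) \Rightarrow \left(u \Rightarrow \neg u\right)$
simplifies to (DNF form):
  $\neg u$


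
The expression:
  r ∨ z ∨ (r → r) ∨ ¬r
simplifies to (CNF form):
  True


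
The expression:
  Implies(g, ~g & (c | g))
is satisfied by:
  {g: False}


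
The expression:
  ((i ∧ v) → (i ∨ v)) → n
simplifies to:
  n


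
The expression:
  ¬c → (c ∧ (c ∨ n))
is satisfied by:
  {c: True}


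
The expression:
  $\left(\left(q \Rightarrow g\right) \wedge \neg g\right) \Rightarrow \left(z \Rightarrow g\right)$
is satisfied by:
  {q: True, g: True, z: False}
  {q: True, g: False, z: False}
  {g: True, q: False, z: False}
  {q: False, g: False, z: False}
  {q: True, z: True, g: True}
  {q: True, z: True, g: False}
  {z: True, g: True, q: False}


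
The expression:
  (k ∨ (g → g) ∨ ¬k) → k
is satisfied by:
  {k: True}


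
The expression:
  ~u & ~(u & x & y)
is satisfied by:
  {u: False}


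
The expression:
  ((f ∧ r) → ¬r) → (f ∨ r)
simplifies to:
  f ∨ r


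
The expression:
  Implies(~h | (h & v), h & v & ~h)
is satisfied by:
  {h: True, v: False}


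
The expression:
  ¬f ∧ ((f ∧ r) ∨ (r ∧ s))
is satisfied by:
  {r: True, s: True, f: False}


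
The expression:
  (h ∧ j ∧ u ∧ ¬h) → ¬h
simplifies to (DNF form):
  True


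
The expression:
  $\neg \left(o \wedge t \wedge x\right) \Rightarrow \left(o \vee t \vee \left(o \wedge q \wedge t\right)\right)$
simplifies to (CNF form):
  $o \vee t$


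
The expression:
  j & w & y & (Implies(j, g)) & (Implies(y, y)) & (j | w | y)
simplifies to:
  g & j & w & y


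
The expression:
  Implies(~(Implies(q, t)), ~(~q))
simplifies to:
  True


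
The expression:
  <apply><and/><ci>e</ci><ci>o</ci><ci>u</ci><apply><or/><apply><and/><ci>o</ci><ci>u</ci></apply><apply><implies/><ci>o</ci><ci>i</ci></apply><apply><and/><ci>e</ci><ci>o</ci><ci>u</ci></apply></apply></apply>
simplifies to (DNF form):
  <apply><and/><ci>e</ci><ci>o</ci><ci>u</ci></apply>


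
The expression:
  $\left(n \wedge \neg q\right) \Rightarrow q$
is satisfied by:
  {q: True, n: False}
  {n: False, q: False}
  {n: True, q: True}


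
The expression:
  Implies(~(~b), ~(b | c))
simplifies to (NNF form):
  ~b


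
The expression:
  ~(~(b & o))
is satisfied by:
  {b: True, o: True}


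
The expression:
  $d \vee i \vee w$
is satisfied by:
  {i: True, d: True, w: True}
  {i: True, d: True, w: False}
  {i: True, w: True, d: False}
  {i: True, w: False, d: False}
  {d: True, w: True, i: False}
  {d: True, w: False, i: False}
  {w: True, d: False, i: False}


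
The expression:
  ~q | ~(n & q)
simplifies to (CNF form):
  ~n | ~q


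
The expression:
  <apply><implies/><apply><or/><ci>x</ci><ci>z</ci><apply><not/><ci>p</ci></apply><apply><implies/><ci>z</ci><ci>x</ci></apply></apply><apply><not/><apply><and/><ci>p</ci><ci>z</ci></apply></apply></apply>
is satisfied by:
  {p: False, z: False}
  {z: True, p: False}
  {p: True, z: False}
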